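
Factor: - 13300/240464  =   - 2^(  -  2 )*5^2*113^( - 1 )=- 25/452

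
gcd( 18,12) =6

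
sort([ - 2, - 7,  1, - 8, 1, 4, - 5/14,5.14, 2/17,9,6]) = [ - 8, - 7, - 2, - 5/14,2/17,1, 1, 4 , 5.14,6, 9]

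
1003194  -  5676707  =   -4673513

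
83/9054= 83/9054 = 0.01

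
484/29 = 484/29 = 16.69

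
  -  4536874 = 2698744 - 7235618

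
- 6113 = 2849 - 8962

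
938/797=1 + 141/797 = 1.18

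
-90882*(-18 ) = 1635876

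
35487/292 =35487/292 = 121.53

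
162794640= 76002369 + 86792271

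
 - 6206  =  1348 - 7554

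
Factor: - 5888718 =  - 2^1 * 3^2 * 11^1*29741^1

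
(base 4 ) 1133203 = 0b1011111100011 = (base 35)4YP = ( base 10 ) 6115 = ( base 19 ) GHG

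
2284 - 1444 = 840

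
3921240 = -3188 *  ( - 1230) 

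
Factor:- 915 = - 3^1 * 5^1 * 61^1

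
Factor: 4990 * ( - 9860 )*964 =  - 47430149600 = - 2^5 * 5^2 * 17^1 *29^1*241^1*499^1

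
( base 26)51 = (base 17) 7c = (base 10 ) 131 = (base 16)83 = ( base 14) 95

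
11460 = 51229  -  39769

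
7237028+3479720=10716748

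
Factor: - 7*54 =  - 378 = - 2^1*3^3*7^1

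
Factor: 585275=5^2*41^1*571^1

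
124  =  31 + 93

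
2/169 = 2/169= 0.01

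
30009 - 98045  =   - 68036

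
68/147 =68/147 =0.46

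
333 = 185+148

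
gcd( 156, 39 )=39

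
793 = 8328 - 7535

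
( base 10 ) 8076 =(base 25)cn1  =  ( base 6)101220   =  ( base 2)1111110001100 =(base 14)2D2C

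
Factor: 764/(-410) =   -  2^1*5^( - 1 )*41^( - 1)*191^1 =- 382/205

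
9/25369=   9/25369  =  0.00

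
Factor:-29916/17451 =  -2^2*3^1*7^(  -  1 )  =  -12/7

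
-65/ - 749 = 65/749 = 0.09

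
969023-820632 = 148391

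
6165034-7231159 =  - 1066125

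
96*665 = 63840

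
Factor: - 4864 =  - 2^8 * 19^1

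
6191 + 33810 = 40001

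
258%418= 258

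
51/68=3/4 = 0.75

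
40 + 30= 70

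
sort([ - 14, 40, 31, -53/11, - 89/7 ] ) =[  -  14, - 89/7, - 53/11, 31,40] 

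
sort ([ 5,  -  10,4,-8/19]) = [ - 10, - 8/19,4, 5 ]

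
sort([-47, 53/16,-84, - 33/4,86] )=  [  -  84,-47 ,-33/4, 53/16 , 86] 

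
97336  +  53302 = 150638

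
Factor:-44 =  - 2^2*11^1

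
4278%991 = 314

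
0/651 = 0 =0.00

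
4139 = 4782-643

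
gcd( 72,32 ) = 8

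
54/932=27/466=0.06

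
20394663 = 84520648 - 64125985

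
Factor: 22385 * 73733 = 1650513205 = 5^1*11^3*37^1  *6703^1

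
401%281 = 120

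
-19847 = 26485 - 46332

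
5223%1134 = 687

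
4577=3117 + 1460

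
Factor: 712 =2^3* 89^1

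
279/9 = 31 = 31.00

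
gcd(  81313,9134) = 1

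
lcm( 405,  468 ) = 21060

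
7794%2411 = 561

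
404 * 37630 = 15202520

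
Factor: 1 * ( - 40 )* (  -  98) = 3920 = 2^4 * 5^1*7^2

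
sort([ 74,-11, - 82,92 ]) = [ - 82, - 11, 74, 92 ] 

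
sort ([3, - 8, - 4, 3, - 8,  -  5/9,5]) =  [ - 8 ,-8, - 4, - 5/9, 3, 3,5] 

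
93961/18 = 5220 + 1/18 =5220.06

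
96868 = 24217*4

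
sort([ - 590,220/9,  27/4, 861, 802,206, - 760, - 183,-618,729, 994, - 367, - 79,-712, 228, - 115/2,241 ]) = [ - 760,  -  712,-618, - 590,  -  367, - 183 , - 79, - 115/2 , 27/4,220/9,206,228,241,729,802, 861,994 ]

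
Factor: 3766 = 2^1*7^1*269^1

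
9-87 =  - 78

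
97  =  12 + 85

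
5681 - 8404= - 2723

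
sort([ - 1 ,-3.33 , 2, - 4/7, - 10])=[ - 10, - 3.33, - 1, - 4/7,2 ] 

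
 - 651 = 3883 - 4534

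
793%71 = 12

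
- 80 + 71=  - 9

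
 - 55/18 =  - 55/18  =  - 3.06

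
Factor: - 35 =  - 5^1*7^1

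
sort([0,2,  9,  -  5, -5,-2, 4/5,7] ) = [ - 5,-5, - 2,0, 4/5,2,7, 9 ]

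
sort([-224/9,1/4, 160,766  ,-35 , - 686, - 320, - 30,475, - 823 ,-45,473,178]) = [-823,-686,-320 ,-45, - 35, - 30, - 224/9,1/4, 160, 178, 473,475, 766 ]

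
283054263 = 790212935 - 507158672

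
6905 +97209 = 104114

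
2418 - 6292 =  - 3874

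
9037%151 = 128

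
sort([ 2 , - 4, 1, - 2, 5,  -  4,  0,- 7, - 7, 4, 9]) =[ - 7, - 7, - 4, - 4,-2, 0, 1, 2,4,5,9]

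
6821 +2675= 9496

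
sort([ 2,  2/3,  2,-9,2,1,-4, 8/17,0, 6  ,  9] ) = [-9 , - 4,0,8/17,2/3,1, 2,2,2,6, 9]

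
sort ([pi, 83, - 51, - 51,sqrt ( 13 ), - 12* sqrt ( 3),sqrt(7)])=[ - 51  ,-51,-12*sqrt( 3), sqrt( 7 ), pi, sqrt( 13 ), 83]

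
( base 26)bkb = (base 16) 1f1f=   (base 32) 7OV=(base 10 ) 7967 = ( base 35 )6HM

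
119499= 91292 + 28207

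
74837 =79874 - 5037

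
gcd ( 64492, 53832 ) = 4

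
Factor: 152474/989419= 2^1*7^1*10891^1*989419^( - 1 ) 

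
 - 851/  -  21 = 40+11/21 =40.52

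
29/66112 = 29/66112 = 0.00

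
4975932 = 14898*334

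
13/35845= 13/35845 = 0.00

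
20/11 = 20/11 = 1.82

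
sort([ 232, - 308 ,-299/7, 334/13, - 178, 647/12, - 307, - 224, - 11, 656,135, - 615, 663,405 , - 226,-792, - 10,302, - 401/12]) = [  -  792 , - 615, -308,-307, - 226,-224, - 178, - 299/7, - 401/12,  -  11, - 10, 334/13, 647/12,135,  232,302, 405, 656, 663 ]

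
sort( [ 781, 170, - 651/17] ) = [ - 651/17,170 , 781] 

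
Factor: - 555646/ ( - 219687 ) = 2^1 * 3^( - 1) * 7^1*71^1*131^( -1)=994/393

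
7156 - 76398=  - 69242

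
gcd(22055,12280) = 5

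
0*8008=0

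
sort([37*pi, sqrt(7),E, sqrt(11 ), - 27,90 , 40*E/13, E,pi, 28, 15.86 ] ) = [ -27,sqrt( 7 ) , E,E,pi,  sqrt (11 ),40*E/13,15.86, 28, 90,37*pi ]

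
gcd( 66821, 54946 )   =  1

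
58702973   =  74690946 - 15987973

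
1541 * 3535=5447435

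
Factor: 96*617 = 2^5*3^1*617^1 = 59232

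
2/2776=1/1388 = 0.00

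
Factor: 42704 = 2^4*17^1*157^1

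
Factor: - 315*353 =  - 111195=- 3^2*5^1* 7^1*353^1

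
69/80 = 69/80  =  0.86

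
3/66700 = 3/66700 = 0.00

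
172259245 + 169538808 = 341798053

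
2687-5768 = - 3081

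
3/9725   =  3/9725 = 0.00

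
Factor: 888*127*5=2^3*3^1*5^1* 37^1*127^1=563880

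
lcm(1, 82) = 82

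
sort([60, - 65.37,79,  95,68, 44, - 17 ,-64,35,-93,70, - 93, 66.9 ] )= [ - 93, - 93,-65.37, - 64, - 17,35 , 44,60, 66.9 , 68, 70,79, 95 ] 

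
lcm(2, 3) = 6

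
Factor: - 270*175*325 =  - 2^1*3^3 * 5^5 * 7^1*13^1 =- 15356250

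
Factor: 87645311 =13^1* 71^1 * 269^1*353^1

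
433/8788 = 433/8788 = 0.05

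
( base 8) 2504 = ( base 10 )1348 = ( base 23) 2ce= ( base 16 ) 544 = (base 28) 1K4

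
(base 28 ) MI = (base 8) 1172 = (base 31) ke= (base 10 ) 634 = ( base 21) 194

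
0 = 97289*0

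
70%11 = 4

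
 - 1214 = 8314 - 9528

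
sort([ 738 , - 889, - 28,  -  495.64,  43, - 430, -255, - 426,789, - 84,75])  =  [ - 889,-495.64,-430, - 426, - 255, - 84, - 28,43,75,  738,789 ] 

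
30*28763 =862890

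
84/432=7/36 = 0.19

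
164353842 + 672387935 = 836741777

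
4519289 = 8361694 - 3842405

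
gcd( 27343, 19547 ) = 1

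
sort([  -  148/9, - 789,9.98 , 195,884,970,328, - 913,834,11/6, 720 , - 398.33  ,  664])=[ - 913,-789, - 398.33,-148/9,11/6,9.98,195,328, 664,  720,834,884,970 ] 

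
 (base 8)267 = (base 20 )93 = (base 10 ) 183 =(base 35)58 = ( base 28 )6F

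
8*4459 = 35672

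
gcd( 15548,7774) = 7774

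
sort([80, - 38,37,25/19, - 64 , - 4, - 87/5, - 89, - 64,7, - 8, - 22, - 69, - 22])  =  [ - 89, - 69,  -  64,-64 , - 38, - 22,-22,-87/5,-8, - 4 , 25/19,7, 37,80]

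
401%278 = 123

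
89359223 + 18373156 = 107732379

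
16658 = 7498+9160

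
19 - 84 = -65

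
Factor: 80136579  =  3^1 * 89^1*300137^1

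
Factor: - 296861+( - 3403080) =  - 3699941 = - 7^4 * 23^1*67^1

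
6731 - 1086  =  5645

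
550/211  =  2+128/211 =2.61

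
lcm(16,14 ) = 112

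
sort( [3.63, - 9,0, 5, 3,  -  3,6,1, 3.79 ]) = [ - 9 ,- 3, 0, 1,3, 3.63,3.79, 5, 6]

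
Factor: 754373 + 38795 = 793168 = 2^4*89^1 *557^1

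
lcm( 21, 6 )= 42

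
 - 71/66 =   -  71/66 = - 1.08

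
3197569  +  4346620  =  7544189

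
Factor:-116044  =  -2^2*67^1*433^1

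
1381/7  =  1381/7  =  197.29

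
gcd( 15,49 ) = 1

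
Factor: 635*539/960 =68453/192=2^( - 6)* 3^( - 1 ) * 7^2*11^1*127^1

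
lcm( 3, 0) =0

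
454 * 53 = 24062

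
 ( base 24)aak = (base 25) 9FK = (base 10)6020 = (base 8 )13604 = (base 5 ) 143040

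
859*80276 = 68957084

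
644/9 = 71 + 5/9 = 71.56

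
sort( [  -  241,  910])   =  [ - 241, 910]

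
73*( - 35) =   -  2555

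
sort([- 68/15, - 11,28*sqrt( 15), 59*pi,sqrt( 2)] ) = [ - 11, - 68/15,sqrt(2 ), 28*sqrt(15 ),59*pi]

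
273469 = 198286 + 75183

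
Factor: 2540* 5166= 2^3 * 3^2 * 5^1*7^1*41^1*127^1 = 13121640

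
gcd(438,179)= 1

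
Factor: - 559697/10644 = -631/12 =- 2^(-2) * 3^( - 1 )*631^1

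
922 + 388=1310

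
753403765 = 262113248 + 491290517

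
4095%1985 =125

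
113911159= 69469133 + 44442026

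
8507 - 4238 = 4269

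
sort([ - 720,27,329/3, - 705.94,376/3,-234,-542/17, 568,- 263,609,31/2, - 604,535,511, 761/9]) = [-720, - 705.94 , - 604, -263, - 234,- 542/17,31/2,27, 761/9,329/3,376/3,511,535 , 568, 609]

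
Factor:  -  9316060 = -2^2*5^1*13^1 * 35831^1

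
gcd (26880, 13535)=5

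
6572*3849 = 25295628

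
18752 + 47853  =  66605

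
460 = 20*23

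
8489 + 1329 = 9818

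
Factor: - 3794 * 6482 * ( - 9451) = 2^2 * 7^2*13^1*271^1*463^1*727^1 = 232425683308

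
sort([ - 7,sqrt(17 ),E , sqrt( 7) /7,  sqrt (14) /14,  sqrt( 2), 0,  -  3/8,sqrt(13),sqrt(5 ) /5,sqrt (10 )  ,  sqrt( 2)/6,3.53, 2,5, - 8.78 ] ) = [ - 8.78, - 7, - 3/8, 0,sqrt(2 ) /6,sqrt(14) /14,sqrt(7 ) /7  ,  sqrt ( 5) /5 , sqrt(2 ),2,E, sqrt( 10),3.53, sqrt(13),sqrt(17),  5] 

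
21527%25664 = 21527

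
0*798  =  0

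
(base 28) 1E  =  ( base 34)18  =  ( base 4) 222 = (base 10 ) 42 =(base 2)101010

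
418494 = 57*7342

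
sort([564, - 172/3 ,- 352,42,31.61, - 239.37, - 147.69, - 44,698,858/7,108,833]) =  [ - 352,-239.37,  -  147.69, - 172/3, - 44, 31.61, 42,108, 858/7,564,698,833 ]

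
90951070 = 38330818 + 52620252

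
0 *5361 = 0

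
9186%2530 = 1596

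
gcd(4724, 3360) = 4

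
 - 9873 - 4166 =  - 14039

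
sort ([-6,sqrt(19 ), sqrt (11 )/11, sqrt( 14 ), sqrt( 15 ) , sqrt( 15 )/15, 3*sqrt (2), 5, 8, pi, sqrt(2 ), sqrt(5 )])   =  [- 6,sqrt( 15 )/15,  sqrt(11 )/11, sqrt( 2), sqrt (5 ),pi, sqrt( 14), sqrt(15),  3 * sqrt(2 ),sqrt(19 ), 5,8]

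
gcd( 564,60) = 12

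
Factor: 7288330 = 2^1*5^1*7^1*104119^1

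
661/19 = 34 + 15/19 = 34.79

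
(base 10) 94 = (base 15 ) 64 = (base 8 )136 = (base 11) 86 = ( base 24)3m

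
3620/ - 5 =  - 724 + 0/1   =  -724.00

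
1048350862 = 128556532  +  919794330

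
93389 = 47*1987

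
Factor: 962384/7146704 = 60149/446669 = 223^( -1)*2003^(-1 )*60149^1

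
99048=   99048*1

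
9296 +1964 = 11260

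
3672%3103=569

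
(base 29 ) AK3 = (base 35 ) 7bx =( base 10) 8993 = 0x2321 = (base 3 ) 110100002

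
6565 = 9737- 3172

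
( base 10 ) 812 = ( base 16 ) 32C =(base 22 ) 1ek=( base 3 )1010002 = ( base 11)679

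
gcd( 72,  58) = 2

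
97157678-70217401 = 26940277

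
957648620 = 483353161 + 474295459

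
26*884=22984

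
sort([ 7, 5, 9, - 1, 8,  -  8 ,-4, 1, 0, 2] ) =[-8, - 4,-1, 0, 1, 2,5,7,  8,9 ] 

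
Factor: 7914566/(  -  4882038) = - 3957283/2441019 = - 3^( - 1)*7^( - 1)*11^1*116239^( - 1 )*359753^1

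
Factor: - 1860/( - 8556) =5^1*23^ ( - 1) =5/23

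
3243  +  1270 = 4513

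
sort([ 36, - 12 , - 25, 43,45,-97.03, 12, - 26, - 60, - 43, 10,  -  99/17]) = [  -  97.03,  -  60, -43, - 26, - 25, - 12, - 99/17, 10, 12,36,  43, 45 ]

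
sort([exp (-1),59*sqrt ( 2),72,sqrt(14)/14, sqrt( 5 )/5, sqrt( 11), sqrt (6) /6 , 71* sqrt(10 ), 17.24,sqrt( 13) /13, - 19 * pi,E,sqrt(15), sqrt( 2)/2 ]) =[ - 19 * pi, sqrt( 14 ) /14, sqrt( 13 )/13, exp ( - 1 ), sqrt(6) /6,sqrt( 5) /5,sqrt(2) /2,E, sqrt( 11),sqrt( 15 ),17.24, 72, 59*sqrt ( 2),  71*sqrt ( 10)] 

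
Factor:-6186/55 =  - 2^1*3^1* 5^ ( - 1)*11^(- 1)*1031^1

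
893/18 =893/18= 49.61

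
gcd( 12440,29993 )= 1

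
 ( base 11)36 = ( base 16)27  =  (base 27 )1c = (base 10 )39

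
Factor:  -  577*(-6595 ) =3805315  =  5^1*577^1 * 1319^1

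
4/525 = 4/525 = 0.01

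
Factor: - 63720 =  - 2^3*3^3*5^1*59^1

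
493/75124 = 493/75124 = 0.01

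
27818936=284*97954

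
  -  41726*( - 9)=375534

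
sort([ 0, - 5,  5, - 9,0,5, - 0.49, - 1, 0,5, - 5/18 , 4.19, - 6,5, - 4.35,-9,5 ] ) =[ - 9, -9, - 6, - 5, - 4.35,- 1, - 0.49, - 5/18,  0,0, 0 , 4.19 , 5, 5,5,5,5]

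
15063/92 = 163 + 67/92 = 163.73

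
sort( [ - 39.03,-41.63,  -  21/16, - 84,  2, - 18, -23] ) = [ -84, -41.63, - 39.03 , - 23, - 18 , -21/16 , 2] 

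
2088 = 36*58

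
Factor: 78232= 2^3*7^1*11^1 * 127^1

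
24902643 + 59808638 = 84711281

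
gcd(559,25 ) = 1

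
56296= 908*62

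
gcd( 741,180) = 3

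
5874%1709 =747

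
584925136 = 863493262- 278568126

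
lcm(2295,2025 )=34425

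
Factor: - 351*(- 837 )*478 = 140430186 = 2^1*3^6 *13^1*31^1 *239^1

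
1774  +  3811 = 5585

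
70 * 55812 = 3906840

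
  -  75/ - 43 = 1+32/43 = 1.74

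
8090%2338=1076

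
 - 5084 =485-5569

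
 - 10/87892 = - 1+43941/43946 = -  0.00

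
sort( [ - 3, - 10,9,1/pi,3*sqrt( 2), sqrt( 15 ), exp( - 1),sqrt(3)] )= [ - 10, - 3,  1/pi, exp ( - 1 ),sqrt( 3 ), sqrt( 15 ),3* sqrt( 2)  ,  9 ]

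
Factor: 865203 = 3^1*19^1 *43^1*353^1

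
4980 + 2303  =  7283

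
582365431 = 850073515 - 267708084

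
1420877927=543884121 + 876993806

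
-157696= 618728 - 776424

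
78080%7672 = 1360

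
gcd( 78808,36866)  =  2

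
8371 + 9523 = 17894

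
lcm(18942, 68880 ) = 757680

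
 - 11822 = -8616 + -3206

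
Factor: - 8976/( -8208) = 187/171 = 3^( - 2)*11^1*17^1*19^( -1)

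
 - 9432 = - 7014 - 2418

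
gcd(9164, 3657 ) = 1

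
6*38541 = 231246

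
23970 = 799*30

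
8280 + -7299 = 981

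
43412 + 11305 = 54717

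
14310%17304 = 14310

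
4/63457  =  4/63457 = 0.00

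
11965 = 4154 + 7811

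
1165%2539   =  1165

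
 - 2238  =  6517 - 8755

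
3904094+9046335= 12950429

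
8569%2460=1189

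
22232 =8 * 2779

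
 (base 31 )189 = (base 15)563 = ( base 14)630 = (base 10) 1218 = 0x4c2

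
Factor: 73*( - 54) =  - 3942 = - 2^1*3^3*73^1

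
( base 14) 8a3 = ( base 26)2dl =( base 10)1711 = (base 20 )45b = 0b11010101111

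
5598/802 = 2799/401= 6.98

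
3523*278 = 979394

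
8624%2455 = 1259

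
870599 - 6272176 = - 5401577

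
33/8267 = 33/8267=0.00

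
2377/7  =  339 + 4/7 = 339.57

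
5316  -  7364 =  -2048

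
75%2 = 1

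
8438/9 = 937 + 5/9 = 937.56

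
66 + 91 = 157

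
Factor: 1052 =2^2*263^1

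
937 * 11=10307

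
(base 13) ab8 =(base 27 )2E5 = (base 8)3461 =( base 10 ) 1841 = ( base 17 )665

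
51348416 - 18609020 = 32739396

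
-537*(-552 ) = 296424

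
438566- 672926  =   - 234360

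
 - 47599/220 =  - 217+141/220 = - 216.36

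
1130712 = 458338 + 672374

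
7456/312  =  932/39 = 23.90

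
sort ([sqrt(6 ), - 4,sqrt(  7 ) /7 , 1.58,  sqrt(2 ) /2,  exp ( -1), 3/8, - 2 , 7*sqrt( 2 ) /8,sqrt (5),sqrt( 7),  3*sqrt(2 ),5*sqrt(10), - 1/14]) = [ - 4, - 2,- 1/14,exp(-1), 3/8 , sqrt ( 7 ) /7 , sqrt( 2) /2,7*sqrt( 2 ) /8,1.58,sqrt(5 ),sqrt(6 ), sqrt( 7), 3* sqrt ( 2 ),5*sqrt( 10)] 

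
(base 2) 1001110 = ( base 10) 78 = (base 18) 46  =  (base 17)4a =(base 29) 2K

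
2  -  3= - 1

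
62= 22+40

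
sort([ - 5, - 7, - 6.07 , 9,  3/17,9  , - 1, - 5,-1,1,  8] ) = [ - 7, - 6.07, - 5, - 5, - 1, -1,3/17,1,8,  9,9]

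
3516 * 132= 464112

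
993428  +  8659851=9653279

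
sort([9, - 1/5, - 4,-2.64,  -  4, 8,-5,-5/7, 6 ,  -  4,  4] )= [ - 5 , - 4, - 4,-4, - 2.64, - 5/7,- 1/5,4,6,  8,  9 ] 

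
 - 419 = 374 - 793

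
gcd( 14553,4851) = 4851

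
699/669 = 233/223= 1.04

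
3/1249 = 3/1249 = 0.00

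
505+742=1247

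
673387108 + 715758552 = 1389145660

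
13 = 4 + 9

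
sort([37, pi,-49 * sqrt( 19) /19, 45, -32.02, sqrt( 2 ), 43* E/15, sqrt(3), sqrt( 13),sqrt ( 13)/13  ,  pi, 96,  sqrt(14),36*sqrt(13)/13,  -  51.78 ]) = [-51.78, - 32.02, - 49*sqrt(19) /19, sqrt ( 13)/13,sqrt(2 ), sqrt(3),pi,pi,sqrt(13), sqrt(14), 43*E/15, 36 * sqrt(  13)/13,37,45, 96 ]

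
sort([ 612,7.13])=[7.13, 612]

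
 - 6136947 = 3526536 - 9663483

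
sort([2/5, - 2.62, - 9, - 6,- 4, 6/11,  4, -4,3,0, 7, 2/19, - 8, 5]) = [ - 9, - 8,- 6, - 4, - 4  ,-2.62, 0,2/19, 2/5,6/11, 3,  4, 5, 7 ] 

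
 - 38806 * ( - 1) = 38806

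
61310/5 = 12262 = 12262.00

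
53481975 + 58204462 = 111686437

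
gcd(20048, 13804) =28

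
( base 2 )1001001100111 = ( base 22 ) 9G3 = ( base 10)4711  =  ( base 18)e9d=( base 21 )AE7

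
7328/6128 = 458/383 = 1.20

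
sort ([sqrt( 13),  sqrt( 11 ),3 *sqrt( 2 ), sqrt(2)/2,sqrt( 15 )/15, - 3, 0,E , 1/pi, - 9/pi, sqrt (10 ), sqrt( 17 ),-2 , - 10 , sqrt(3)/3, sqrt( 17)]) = [ - 10, - 3,  -  9/pi,-2,0, sqrt(15 )/15,  1/pi , sqrt (3 ) /3,sqrt( 2)/2, E,  sqrt(10), sqrt( 11),sqrt( 13 ),  sqrt(17 ), sqrt(17 ),3*sqrt(2) ] 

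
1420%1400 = 20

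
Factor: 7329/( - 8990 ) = - 2^( - 1 ) * 3^1*5^( - 1)*7^1 * 29^( - 1 )*31^(  -  1)*349^1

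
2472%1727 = 745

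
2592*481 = 1246752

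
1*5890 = 5890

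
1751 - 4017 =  - 2266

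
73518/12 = 12253/2 = 6126.50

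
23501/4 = 23501/4 = 5875.25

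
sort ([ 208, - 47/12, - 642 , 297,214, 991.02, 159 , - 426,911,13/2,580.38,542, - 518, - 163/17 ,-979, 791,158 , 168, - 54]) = [ - 979,  -  642, - 518, - 426, - 54, -163/17, - 47/12 , 13/2, 158,159,168,208,214 , 297, 542,580.38,791,911, 991.02]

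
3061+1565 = 4626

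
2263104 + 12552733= 14815837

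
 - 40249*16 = -643984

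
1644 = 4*411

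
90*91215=8209350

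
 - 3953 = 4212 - 8165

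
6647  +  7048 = 13695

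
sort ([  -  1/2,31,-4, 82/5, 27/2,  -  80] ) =[ - 80,  -  4, -1/2,27/2,  82/5, 31] 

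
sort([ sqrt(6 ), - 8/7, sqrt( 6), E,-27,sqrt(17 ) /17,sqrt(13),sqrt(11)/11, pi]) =[-27, - 8/7,sqrt( 17) /17, sqrt(11)/11,sqrt( 6),sqrt (6),E, pi, sqrt( 13 )]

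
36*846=30456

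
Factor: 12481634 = 2^1*11^2*51577^1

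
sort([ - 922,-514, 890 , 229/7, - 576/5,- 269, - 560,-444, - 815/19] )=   [  -  922, - 560, - 514, - 444,-269,-576/5, -815/19, 229/7, 890 ]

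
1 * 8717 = 8717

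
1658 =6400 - 4742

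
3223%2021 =1202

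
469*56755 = 26618095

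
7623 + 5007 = 12630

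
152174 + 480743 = 632917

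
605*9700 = 5868500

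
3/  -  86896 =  - 1+ 86893/86896 =- 0.00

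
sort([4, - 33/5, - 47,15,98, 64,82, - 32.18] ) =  [ - 47,  -  32.18,- 33/5 , 4, 15,64, 82 , 98] 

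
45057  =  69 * 653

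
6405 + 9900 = 16305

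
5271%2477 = 317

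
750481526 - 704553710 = 45927816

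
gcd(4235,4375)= 35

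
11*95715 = 1052865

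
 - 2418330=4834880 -7253210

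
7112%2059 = 935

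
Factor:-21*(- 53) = 1113 = 3^1*7^1*53^1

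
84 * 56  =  4704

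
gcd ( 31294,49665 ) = 1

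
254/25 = 254/25 = 10.16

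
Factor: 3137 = 3137^1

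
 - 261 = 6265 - 6526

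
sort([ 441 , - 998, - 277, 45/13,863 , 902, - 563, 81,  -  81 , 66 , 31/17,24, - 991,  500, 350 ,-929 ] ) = [ - 998, - 991,-929, - 563,- 277,-81, 31/17, 45/13,24,66  ,  81,350, 441, 500, 863, 902 ] 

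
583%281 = 21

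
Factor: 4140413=53^1*78121^1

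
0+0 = 0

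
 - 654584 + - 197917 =-852501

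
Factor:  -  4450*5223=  - 2^1 * 3^1*5^2*89^1 * 1741^1 = -23242350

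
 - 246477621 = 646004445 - 892482066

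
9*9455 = 85095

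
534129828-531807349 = 2322479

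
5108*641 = 3274228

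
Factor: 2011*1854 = 3728394 = 2^1*3^2*103^1*2011^1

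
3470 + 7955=11425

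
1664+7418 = 9082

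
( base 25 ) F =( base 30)F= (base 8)17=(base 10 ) 15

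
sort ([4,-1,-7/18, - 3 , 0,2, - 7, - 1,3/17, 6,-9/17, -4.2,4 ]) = [-7 , - 4.2,- 3, - 1,- 1, - 9/17,-7/18,  0,  3/17,2, 4,  4, 6]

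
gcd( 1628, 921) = 1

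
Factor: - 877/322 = -2^( - 1)*7^( - 1)*23^( - 1 )*877^1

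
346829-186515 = 160314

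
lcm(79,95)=7505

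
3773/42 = 89  +  5/6 = 89.83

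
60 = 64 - 4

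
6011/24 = 6011/24 = 250.46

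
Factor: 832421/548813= 79^ (  -  1)*6947^ ( - 1)*832421^1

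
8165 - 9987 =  - 1822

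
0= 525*0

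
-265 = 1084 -1349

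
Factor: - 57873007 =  - 347^1*166781^1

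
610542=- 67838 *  (-9)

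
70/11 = 70/11 = 6.36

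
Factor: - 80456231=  - 23^1 * 757^1*4621^1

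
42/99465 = 14/33155 =0.00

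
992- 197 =795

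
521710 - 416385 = 105325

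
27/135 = 1/5 = 0.20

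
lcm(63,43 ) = 2709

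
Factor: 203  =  7^1*29^1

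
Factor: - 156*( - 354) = 2^3*3^2*13^1*59^1 = 55224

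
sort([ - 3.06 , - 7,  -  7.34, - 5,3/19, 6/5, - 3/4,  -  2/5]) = [ - 7.34,- 7,-5,-3.06, - 3/4 , - 2/5,3/19,  6/5 ] 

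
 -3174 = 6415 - 9589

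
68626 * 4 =274504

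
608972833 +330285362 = 939258195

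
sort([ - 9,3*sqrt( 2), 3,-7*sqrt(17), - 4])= [ - 7*sqrt(17),  -  9, - 4, 3,  3*sqrt( 2 ) ]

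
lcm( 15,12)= 60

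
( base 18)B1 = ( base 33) 61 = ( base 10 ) 199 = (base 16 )c7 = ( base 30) 6j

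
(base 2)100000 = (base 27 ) 15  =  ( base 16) 20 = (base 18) 1E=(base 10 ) 32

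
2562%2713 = 2562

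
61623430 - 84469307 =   -  22845877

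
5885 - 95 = 5790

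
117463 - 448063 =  - 330600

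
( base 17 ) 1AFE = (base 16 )1F88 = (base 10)8072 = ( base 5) 224242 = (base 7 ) 32351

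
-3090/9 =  - 1030/3 = - 343.33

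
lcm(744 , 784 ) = 72912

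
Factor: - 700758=  -  2^1*3^3*19^1*683^1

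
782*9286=7261652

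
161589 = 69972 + 91617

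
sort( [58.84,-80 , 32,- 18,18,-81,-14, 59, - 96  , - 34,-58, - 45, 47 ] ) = [-96,-81,-80 , - 58,- 45, - 34, - 18,-14,18, 32,  47,58.84, 59] 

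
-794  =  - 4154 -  - 3360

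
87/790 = 87/790 = 0.11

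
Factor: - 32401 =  - 32401^1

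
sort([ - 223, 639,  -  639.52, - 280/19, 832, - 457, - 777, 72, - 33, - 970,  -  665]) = [ - 970, - 777 , - 665, - 639.52, - 457, - 223,- 33,  -  280/19,72,639, 832]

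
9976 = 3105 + 6871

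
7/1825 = 7/1825 = 0.00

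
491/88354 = 491/88354 = 0.01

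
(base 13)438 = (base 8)1323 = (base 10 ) 723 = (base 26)11l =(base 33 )LU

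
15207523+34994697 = 50202220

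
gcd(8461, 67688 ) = 8461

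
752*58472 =43970944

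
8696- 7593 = 1103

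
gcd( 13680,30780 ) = 3420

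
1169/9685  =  1169/9685  =  0.12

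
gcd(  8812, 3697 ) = 1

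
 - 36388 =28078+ - 64466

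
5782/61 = 94 + 48/61 = 94.79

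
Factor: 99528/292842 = 2^2*3^( - 2) * 13^1*17^(-1)= 52/153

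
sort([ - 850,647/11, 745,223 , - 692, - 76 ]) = [-850, - 692, - 76,647/11, 223,745]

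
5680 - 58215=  - 52535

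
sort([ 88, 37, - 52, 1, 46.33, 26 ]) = [-52 , 1,26, 37, 46.33,88] 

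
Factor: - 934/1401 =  - 2^1* 3^( - 1) = -2/3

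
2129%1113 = 1016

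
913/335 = 913/335 = 2.73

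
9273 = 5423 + 3850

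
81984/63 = 3904/3=   1301.33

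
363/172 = 2 + 19/172=2.11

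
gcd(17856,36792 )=72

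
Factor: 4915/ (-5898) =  - 5/6 = -  2^(  -  1 )*3^( - 1 ) * 5^1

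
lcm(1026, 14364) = 14364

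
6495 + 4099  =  10594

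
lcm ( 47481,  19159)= 1092063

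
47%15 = 2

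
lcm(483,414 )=2898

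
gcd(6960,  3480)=3480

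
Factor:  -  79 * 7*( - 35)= 19355 = 5^1*7^2*79^1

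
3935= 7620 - 3685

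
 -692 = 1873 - 2565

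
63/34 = 63/34 = 1.85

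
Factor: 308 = 2^2*7^1*11^1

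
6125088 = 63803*96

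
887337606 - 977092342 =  - 89754736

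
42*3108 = 130536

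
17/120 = 17/120 =0.14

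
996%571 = 425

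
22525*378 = 8514450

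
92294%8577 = 6524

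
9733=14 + 9719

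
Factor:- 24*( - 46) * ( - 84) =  - 92736  =  -  2^6*3^2*7^1 * 23^1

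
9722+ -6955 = 2767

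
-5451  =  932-6383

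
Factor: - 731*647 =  -472957=- 17^1*43^1*647^1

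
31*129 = 3999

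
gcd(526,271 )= 1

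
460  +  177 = 637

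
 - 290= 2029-2319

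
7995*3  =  23985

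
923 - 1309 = - 386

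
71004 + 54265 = 125269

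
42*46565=1955730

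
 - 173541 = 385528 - 559069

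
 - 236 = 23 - 259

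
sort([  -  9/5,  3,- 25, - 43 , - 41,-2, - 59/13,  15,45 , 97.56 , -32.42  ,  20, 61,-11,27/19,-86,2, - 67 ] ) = [ - 86, - 67 , - 43, - 41, - 32.42, - 25, - 11, - 59/13, - 2, - 9/5, 27/19, 2,3,15, 20,45,61,97.56 ]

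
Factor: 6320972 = 2^2 * 7^1*225749^1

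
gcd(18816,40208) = 112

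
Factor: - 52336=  - 2^4 * 3271^1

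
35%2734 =35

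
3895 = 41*95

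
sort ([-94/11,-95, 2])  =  [ - 95,-94/11,2]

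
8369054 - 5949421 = 2419633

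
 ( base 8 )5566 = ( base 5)43214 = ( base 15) D09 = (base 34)2ia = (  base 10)2934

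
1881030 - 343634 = 1537396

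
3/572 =3/572 =0.01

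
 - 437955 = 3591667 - 4029622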